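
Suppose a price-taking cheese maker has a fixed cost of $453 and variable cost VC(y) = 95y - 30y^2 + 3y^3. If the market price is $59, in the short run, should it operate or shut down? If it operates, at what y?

Produce at y = 6

From TC, MC = TC'(y) = 95 - 60y + 9y^2 and AVC = VC/y = 95 - 30y + 3y^2.
AVC hits its minimum where MC = AVC, at y = 5, giving min AVC = 95 - 30·5 + 3·5^2 = $20.
Because $59 ≥ $20, revenue can cover variable cost; the firm operates.
Solving P = MC: 36 - 60y + 9y^2 = 0 ⇒ y = 2/3 or 6. On the upward-sloping branch, y* = 6.
Check: AVC at y = 6 is $23 ≤ P, so revenue covers variable cost.
Profit = P·y − TC = 59·6 − 591 = -$237, a loss, but smaller than the $453 fixed cost the firm would lose by shutting down.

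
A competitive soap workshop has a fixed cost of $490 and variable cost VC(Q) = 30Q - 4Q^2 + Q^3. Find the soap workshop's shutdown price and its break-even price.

AVC = 30 - 4Q + Q^2; minimized at Q = 2, giving min AVC = $26. That is the shutdown price.
ATC = 490/Q + 30 - 4Q + Q^2. Setting dATC/dQ = −490/Q^2 − 4 + 2Q = 0 gives Q = 7 (since 2·7^3 − 4·7^2 = 490).
min ATC = 490/7 + 30 − 4·7 + 7^2 = $121. That is the break-even price.
Between these two prices the firm operates at a loss; above $121 it earns a profit.

Shutdown price = $26; break-even price = $121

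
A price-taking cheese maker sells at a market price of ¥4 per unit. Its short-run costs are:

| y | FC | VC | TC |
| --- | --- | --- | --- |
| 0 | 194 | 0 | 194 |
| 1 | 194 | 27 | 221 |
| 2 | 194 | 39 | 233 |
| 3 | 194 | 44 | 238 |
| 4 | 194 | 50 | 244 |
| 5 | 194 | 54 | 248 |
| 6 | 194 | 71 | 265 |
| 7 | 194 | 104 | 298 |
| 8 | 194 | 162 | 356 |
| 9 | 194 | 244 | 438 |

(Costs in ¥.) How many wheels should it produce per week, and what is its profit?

Compute π = P·y − TC at each output: y=0: -194; y=1: -217; y=2: -225; y=3: -226; y=4: -228; y=5: -228; y=6: -241; y=7: -270; y=8: -324; y=9: -402.
Profit is highest at y = 0. Equivalently, the lowest AVC in the table is 54/5 ≈ ¥10.80 at y = 5, and P = ¥4 falls below it — price never covers variable cost, so the firm shuts down and loses only its fixed cost.

y = 0 (shut down); profit = -¥194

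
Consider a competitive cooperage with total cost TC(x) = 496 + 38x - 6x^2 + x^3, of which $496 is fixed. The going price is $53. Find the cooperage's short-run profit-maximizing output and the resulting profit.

Profit = -$396 at x = 5

AVC = 38 - 6x + x^2; min AVC = $29 at x = 3. Since P = $53 ≥ min AVC, the firm produces.
With MC = 38 - 12x + 3x^2, P = MC on the upward-sloping part at x* = 5.
TR = 53·5 = 265. TC = 496 + 165 = 661. Profit = 265 − 661 = -$396.
By producing, the firm covers all variable cost plus $100 of fixed cost; shutting down would lose the full $496.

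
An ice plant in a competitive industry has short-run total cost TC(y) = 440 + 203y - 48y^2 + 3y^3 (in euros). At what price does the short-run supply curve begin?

The firm shuts down when price falls below the minimum of average variable cost. AVC = VC/y = 203 - 48y + 3y^2.
dAVC/dy = -48 + 6y = 0 gives y = 8. min AVC = 203 - 48·8 + 3·8^2 = 11.
So the shutdown price is €11.

€11 per unit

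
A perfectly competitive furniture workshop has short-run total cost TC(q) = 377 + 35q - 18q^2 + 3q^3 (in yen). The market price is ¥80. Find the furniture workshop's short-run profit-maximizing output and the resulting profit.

AVC = 35 - 18q + 3q^2; min AVC = ¥8 at q = 3. Since P = ¥80 ≥ min AVC, the firm produces.
MC = 35 - 36q + 9q^2. Setting P = MC and taking the root on the rising branch gives q* = 5.
TR = 80·5 = 400. TC = 377 + 100 = 477. Profit = 400 − 477 = -¥77.
By producing, the firm covers all variable cost plus ¥300 of fixed cost; shutting down would lose the full ¥377.

Profit = -¥77 at q = 5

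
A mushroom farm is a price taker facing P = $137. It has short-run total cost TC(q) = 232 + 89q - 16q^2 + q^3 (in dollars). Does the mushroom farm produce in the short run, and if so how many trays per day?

Variable cost is VC = 89q - 16q^2 + q^3, so AVC = VC/q = 89 - 16q + q^2 and MC = dTC/dq = 89 - 32q + 3q^2.
AVC hits its minimum where MC = AVC, at q = 8, giving min AVC = 89 - 16·8 + 8^2 = $25.
Since P = $137 ≥ min AVC = $25, price covers variable cost and the firm should produce.
Solving P = MC: -48 - 32q + 3q^2 = 0 ⇒ q = -4/3 or 12. On the upward-sloping branch, q* = 12.
Check: AVC at q = 12 is $41 ≤ P, so revenue covers variable cost.
Profit = P·q − TC = 137·12 − 724 = $920.

Produce at q = 12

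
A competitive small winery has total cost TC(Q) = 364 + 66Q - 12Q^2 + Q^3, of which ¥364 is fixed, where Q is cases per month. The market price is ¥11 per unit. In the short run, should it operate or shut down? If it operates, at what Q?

From TC, MC = TC'(Q) = 66 - 24Q + 3Q^2 and AVC = VC/Q = 66 - 12Q + Q^2.
AVC is minimized where dAVC/dQ = -12 + 2Q = 0, at Q = 6; min AVC = 66 - 12·6 + 6^2 = ¥30.
P = ¥11 lies below min AVC = ¥30; no output level covers variable cost.
Best response: produce nothing and absorb the ¥364 fixed cost.

Shut down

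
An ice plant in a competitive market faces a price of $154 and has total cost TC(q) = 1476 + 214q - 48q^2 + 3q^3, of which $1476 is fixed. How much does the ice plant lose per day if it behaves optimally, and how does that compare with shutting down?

AVC = 214 - 48q + 3q^2; min AVC = $22 at q = 8. Since P = $154 ≥ min AVC, the firm produces.
MC = 214 - 96q + 9q^2. Setting P = MC and taking the root on the rising branch gives q* = 10.
TR = 154·10 = 1540. TC = 1476 + 340 = 1816. Profit = 1540 − 1816 = -$276.
That loss of $276 beats the $1476 the firm would lose by shutting down; producing recovers $1200 of fixed cost.

Profit = -$276 at q = 10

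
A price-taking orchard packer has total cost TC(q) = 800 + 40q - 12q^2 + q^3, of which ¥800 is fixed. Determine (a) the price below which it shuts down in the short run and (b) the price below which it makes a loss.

AVC = 40 - 12q + q^2; minimized at q = 6, giving min AVC = ¥4. That is the shutdown price.
ATC = 800/q + 40 - 12q + q^2. Setting dATC/dq = −800/q^2 − 12 + 2q = 0 gives q = 10 (since 2·10^3 − 12·10^2 = 800).
min ATC = 800/10 + 40 − 12·10 + 10^2 = ¥100. That is the break-even price.
For ¥4 ≤ P < ¥100 the firm produces at a loss; below ¥4 it shuts down.

Shutdown price = ¥4; break-even price = ¥100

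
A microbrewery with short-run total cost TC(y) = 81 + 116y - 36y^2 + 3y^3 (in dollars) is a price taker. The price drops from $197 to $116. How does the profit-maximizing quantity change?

Output falls from 9 to 8

AVC = 116 - 36y + 3y^2, minimized at y = 6 where min AVC = $8. MC = 116 - 72y + 9y^2.
With P = $197 above the shutdown price, P = MC gives y = 9.
At P = $116 ≥ min AVC, set P = MC: y = 8. The firm stays open but cuts output.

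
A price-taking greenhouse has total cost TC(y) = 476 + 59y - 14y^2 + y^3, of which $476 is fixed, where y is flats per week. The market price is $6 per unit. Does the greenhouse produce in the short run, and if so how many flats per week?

Strip out fixed cost: VC = 59y - 14y^2 + y^3. Then AVC = 59 - 14y + y^2 and MC = 59 - 28y + 3y^2.
AVC is minimized where dAVC/dy = -14 + 2y = 0, at y = 7; min AVC = 59 - 14·7 + 7^2 = $10.
P = $6 lies below min AVC = $10; no output level covers variable cost.
Best response: produce nothing and absorb the $476 fixed cost.

Shut down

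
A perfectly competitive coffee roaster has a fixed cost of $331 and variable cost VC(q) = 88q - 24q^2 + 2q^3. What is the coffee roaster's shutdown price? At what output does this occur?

Short-run supply begins at min AVC. From VC = 88q - 24q^2 + 2q^3, AVC = 88 - 24q + 2q^2.
dAVC/dq = -24 + 4q = 0 gives q = 6. min AVC = 88 - 24·6 + 2·6^2 = 16.
For P < $16 the firm produces nothing.

$16 per unit, at q = 6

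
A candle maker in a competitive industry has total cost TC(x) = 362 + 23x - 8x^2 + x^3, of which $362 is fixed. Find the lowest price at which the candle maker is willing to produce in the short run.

$7 per unit

The firm shuts down when price falls below the minimum of average variable cost. AVC = VC/x = 23 - 8x + x^2.
At the minimum of AVC, MC = AVC. MC = 23 - 16x + 3x^2; setting MC = AVC gives 2x^2 - 8x = 0, so x = 4. min AVC = 7.
So the shutdown price is $7.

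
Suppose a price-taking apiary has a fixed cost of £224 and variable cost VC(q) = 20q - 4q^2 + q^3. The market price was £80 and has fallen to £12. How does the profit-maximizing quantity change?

AVC = 20 - 4q + q^2, minimized at q = 2 where min AVC = £16. MC = 20 - 8q + 3q^2.
With P = £80 above the shutdown price, P = MC gives q = 6.
At P = £12 < min AVC = £16, price no longer covers variable cost at any output, so the firm shuts down: q = 0.

Output falls from 6 to 0 (the firm shuts down)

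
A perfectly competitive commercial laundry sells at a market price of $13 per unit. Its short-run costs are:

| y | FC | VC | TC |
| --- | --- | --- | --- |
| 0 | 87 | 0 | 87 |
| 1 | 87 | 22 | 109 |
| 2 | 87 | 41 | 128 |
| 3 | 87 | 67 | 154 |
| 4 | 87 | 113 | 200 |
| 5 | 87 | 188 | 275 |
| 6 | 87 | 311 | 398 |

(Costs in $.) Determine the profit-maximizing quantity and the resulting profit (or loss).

y = 0 (shut down); profit = -$87

Tabulate TR − TC: y=0: -87; y=1: -96; y=2: -102; y=3: -115; y=4: -148; y=5: -210; y=6: -320.
Profit is highest at y = 0. Equivalently, the lowest AVC in the table is 41/2 ≈ $20.50 at y = 2, and P = $13 falls below it — price never covers variable cost, so the firm shuts down and loses only its fixed cost.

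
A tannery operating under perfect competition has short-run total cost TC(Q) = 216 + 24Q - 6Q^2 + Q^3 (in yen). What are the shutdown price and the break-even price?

Shutdown price = min AVC. AVC = 24 - 6Q + Q^2, with vertex at Q = 3 and minimum ¥15.
ATC = 216/Q + 24 - 6Q + Q^2. Setting dATC/dQ = −216/Q^2 − 6 + 2Q = 0 gives Q = 6 (since 2·6^3 − 6·6^2 = 216).
min ATC = 216/6 + 24 − 6·6 + 6^2 = ¥60. That is the break-even price.
For ¥15 ≤ P < ¥60 the firm produces at a loss; below ¥15 it shuts down.

Shutdown price = ¥15; break-even price = ¥60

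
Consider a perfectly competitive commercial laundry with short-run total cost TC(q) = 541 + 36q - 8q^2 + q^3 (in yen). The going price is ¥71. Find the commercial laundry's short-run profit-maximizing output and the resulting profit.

AVC = 36 - 8q + q^2; min AVC = ¥20 at q = 4. Since P = ¥71 ≥ min AVC, the firm produces.
With MC = 36 - 16q + 3q^2, P = MC on the upward-sloping part at q* = 7.
TR = 71·7 = 497. TC = 541 + 203 = 744. Profit = 497 − 744 = -¥247.
That loss of ¥247 beats the ¥541 the firm would lose by shutting down; producing recovers ¥294 of fixed cost.

Profit = -¥247 at q = 7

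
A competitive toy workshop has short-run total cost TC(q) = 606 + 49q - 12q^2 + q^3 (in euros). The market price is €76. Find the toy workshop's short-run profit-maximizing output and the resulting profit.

AVC = 49 - 12q + q^2 has its minimum €13 at q = 6; price €76 clears that bar, so the firm operates.
MC = 49 - 24q + 3q^2. Setting P = MC and taking the root on the rising branch gives q* = 9.
TR = 76·9 = 684. TC = 606 + 198 = 804. Profit = 684 − 804 = -€120.
That loss of €120 beats the €606 the firm would lose by shutting down; producing recovers €486 of fixed cost.

Profit = -€120 at q = 9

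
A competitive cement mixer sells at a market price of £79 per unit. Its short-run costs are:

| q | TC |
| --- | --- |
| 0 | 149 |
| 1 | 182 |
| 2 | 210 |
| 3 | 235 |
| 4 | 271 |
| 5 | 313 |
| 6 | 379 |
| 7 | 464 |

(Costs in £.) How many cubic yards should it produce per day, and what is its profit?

Compute π = P·q − TC at each output: q=0: -149; q=1: -103; q=2: -52; q=3: 2; q=4: 45; q=5: 82; q=6: 95; q=7: 89.
Profit is maximized at q = 6. AVC there is 230/6 = £38.33 ≤ P, so producing beats shutting down (which would give -£149).

q = 6; profit = £95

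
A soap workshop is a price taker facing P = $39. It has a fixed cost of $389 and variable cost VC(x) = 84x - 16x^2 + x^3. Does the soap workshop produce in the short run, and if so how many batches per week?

Produce at x = 9

Strip out fixed cost: VC = 84x - 16x^2 + x^3. Then AVC = 84 - 16x + x^2 and MC = 84 - 32x + 3x^2.
The AVC parabola has its vertex at x = 16/2 = 8, where AVC = 84 - 16·8 + 8^2 = $20.
Since P = $39 ≥ min AVC = $20, price covers variable cost and the firm should produce.
Set P = MC: 39 = 84 - 32x + 3x^2 → 45 - 32x + 3x^2 = 0. The roots are x = 5/3 and x = 9; the profit-maximizing output is on the rising part of MC, so x* = 9.
Check: AVC at x = 9 is $21 ≤ P, so revenue covers variable cost.
Profit = P·x − TC = 39·9 − 578 = -$227, a loss, but smaller than the $389 fixed cost the firm would lose by shutting down.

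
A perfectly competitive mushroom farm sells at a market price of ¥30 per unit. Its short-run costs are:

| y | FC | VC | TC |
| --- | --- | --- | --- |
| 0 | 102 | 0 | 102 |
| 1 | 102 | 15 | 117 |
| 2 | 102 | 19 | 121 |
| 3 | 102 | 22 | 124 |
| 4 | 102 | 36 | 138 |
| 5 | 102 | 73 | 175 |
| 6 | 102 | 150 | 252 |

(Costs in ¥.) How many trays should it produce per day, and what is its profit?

y = 4; profit = -¥18

Tabulate TR − TC: y=0: -102; y=1: -87; y=2: -61; y=3: -34; y=4: -18; y=5: -25; y=6: -72.
Profit is maximized at y = 4. AVC there is 36/4 = ¥9 ≤ P, so producing beats shutting down (which would give -¥102).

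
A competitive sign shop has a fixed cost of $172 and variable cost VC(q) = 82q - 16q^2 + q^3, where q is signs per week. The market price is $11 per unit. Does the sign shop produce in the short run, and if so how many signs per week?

Shut down

Strip out fixed cost: VC = 82q - 16q^2 + q^3. Then AVC = 82 - 16q + q^2 and MC = 82 - 32q + 3q^2.
AVC is minimized where dAVC/dq = -16 + 2q = 0, at q = 8; min AVC = 82 - 16·8 + 8^2 = $18.
Since P = $11 < min AVC = $18, price fails to cover variable cost at any output.
The firm minimizes its loss by shutting down and losing only its fixed cost of $172.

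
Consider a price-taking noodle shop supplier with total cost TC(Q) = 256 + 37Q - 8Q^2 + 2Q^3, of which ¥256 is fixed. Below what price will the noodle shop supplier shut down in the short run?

The firm shuts down when price falls below the minimum of average variable cost. AVC = VC/Q = 37 - 8Q + 2Q^2.
dAVC/dQ = -8 + 4Q = 0 gives Q = 2. min AVC = 37 - 8·2 + 2·2^2 = 29.
So the shutdown price is ¥29.

¥29 per unit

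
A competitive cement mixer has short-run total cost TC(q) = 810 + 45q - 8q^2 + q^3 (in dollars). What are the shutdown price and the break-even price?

Shutdown price = $29; break-even price = $144

Shutdown price = min AVC. AVC = 45 - 8q + q^2, with vertex at q = 4 and minimum $29.
ATC = 810/q + 45 - 8q + q^2. Setting dATC/dq = −810/q^2 − 8 + 2q = 0 gives q = 9 (since 2·9^3 − 8·9^2 = 810).
min ATC = 810/9 + 45 − 8·9 + 9^2 = $144. That is the break-even price.
For $29 ≤ P < $144 the firm produces at a loss; below $29 it shuts down.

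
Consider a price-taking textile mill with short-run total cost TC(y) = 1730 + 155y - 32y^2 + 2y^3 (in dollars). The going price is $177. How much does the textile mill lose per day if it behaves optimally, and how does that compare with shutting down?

AVC = 155 - 32y + 2y^2 has its minimum $27 at y = 8; price $177 clears that bar, so the firm operates.
MC = 155 - 64y + 6y^2. Setting P = MC and taking the root on the rising branch gives y* = 11.
TR = 177·11 = 1947. TC = 1730 + 495 = 2225. Profit = 1947 − 2225 = -$278.
That loss of $278 beats the $1730 the firm would lose by shutting down; producing recovers $1452 of fixed cost.

Profit = -$278 at y = 11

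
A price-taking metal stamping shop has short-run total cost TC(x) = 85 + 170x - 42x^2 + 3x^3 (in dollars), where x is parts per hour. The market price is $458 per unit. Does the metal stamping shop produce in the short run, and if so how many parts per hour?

From TC, MC = TC'(x) = 170 - 84x + 9x^2 and AVC = VC/x = 170 - 42x + 3x^2.
AVC hits its minimum where MC = AVC, at x = 7, giving min AVC = 170 - 42·7 + 3·7^2 = $23.
P = $458 exceeds min AVC = $23, so the firm stays open.
Solving P = MC: -288 - 84x + 9x^2 = 0 ⇒ x = -8/3 or 12. On the upward-sloping branch, x* = 12.
Check: AVC at x = 12 is $98 ≤ P, so revenue covers variable cost.
Profit = P·x − TC = 458·12 − 1261 = $4235.

Produce at x = 12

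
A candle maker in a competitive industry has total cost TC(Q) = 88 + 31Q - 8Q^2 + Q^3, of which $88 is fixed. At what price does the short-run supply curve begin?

$15 per unit

The shutdown price is the minimum of AVC. VC = 31Q - 8Q^2 + Q^3, so AVC = 31 - 8Q + Q^2.
dAVC/dQ = -8 + 2Q = 0 gives Q = 4. min AVC = 31 - 8·4 + 4^2 = 15.
For P < $15 the firm produces nothing.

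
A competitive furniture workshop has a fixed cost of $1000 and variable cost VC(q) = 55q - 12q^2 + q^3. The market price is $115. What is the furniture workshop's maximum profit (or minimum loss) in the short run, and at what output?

AVC = 55 - 12q + q^2; min AVC = $19 at q = 6. Since P = $115 ≥ min AVC, the firm produces.
MC = 55 - 24q + 3q^2. Setting P = MC and taking the root on the rising branch gives q* = 10.
TR = 115·10 = 1150. TC = 1000 + 350 = 1350. Profit = 1150 − 1350 = -$200.
That loss of $200 beats the $1000 the firm would lose by shutting down; producing recovers $800 of fixed cost.

Profit = -$200 at q = 10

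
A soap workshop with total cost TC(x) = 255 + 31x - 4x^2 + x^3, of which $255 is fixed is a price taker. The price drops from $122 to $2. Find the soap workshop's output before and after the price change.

AVC = 31 - 4x + x^2, minimized at x = 2 where min AVC = $27. MC = 31 - 8x + 3x^2.
With P = $122 above the shutdown price, P = MC gives x = 7.
At P = $2 < min AVC = $27, price no longer covers variable cost at any output, so the firm shuts down: x = 0.

Output falls from 7 to 0 (the firm shuts down)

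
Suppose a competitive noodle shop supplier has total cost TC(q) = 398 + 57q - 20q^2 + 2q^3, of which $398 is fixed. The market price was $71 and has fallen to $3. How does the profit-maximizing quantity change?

Output falls from 7 to 0 (the firm shuts down)

MC = 57 - 40q + 6q^2; the shutdown threshold is min AVC = $7 (at q = 5).
At P = $71 ≥ min AVC, set P = MC on the rising branch: q = 7.
At P = $3 < min AVC = $7, price no longer covers variable cost at any output, so the firm shuts down: q = 0.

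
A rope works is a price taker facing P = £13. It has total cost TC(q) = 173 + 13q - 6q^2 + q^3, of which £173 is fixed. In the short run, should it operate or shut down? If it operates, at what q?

From TC, MC = TC'(q) = 13 - 12q + 3q^2 and AVC = VC/q = 13 - 6q + q^2.
AVC hits its minimum where MC = AVC, at q = 3, giving min AVC = 13 - 6·3 + 3^2 = £4.
P = £13 exceeds min AVC = £4, so the firm stays open.
Set P = MC: 13 = 13 - 12q + 3q^2 → -12q + 3q^2 = 0. The roots are q = 0 and q = 4; the profit-maximizing output is on the rising part of MC, so q* = 4.
Check: AVC at q = 4 is £5 ≤ P, so revenue covers variable cost.
Profit = P·q − TC = 13·4 − 193 = -£141, a loss, but smaller than the £173 fixed cost the firm would lose by shutting down.

Produce at q = 4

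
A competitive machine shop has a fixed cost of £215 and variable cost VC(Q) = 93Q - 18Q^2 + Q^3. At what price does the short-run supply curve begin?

The firm shuts down when price falls below the minimum of average variable cost. AVC = VC/Q = 93 - 18Q + Q^2.
dAVC/dQ = -18 + 2Q = 0 gives Q = 9. min AVC = 93 - 18·9 + 9^2 = 12.
So the shutdown price is £12.

£12 per unit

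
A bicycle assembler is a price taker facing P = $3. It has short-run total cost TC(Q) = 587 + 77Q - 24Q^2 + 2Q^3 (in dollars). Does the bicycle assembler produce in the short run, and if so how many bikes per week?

Variable cost is VC = 77Q - 24Q^2 + 2Q^3, so AVC = VC/Q = 77 - 24Q + 2Q^2 and MC = dTC/dQ = 77 - 48Q + 6Q^2.
AVC is minimized where dAVC/dQ = -24 + 4Q = 0, at Q = 6; min AVC = 77 - 24·6 + 2·6^2 = $5.
P = $3 lies below min AVC = $5; no output level covers variable cost.
Best response: produce nothing and absorb the $587 fixed cost.

Shut down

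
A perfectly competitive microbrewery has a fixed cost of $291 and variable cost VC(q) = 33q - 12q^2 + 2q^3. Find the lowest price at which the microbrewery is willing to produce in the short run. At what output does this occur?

$15 per unit, at q = 3

The firm shuts down when price falls below the minimum of average variable cost. AVC = VC/q = 33 - 12q + 2q^2.
At the minimum of AVC, MC = AVC. MC = 33 - 24q + 6q^2; setting MC = AVC gives 4q^2 - 12q = 0, so q = 3. min AVC = 15.
So the shutdown price is $15.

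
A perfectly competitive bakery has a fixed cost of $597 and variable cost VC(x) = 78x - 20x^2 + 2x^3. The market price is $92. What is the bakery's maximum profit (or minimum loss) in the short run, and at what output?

AVC = 78 - 20x + 2x^2; min AVC = $28 at x = 5. Since P = $92 ≥ min AVC, the firm produces.
MC = 78 - 40x + 6x^2. Setting P = MC and taking the root on the rising branch gives x* = 7.
TR = 92·7 = 644. TC = 597 + 252 = 849. Profit = 644 − 849 = -$205.
That loss of $205 beats the $597 the firm would lose by shutting down; producing recovers $392 of fixed cost.

Profit = -$205 at x = 7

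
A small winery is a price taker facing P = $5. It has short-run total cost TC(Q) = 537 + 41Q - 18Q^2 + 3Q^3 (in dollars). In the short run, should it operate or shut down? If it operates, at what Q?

Shut down

Strip out fixed cost: VC = 41Q - 18Q^2 + 3Q^3. Then AVC = 41 - 18Q + 3Q^2 and MC = 41 - 36Q + 9Q^2.
AVC hits its minimum where MC = AVC, at Q = 3, giving min AVC = 41 - 18·3 + 3·3^2 = $14.
P = $5 lies below min AVC = $14; no output level covers variable cost.
Shutting down limits the loss to fixed cost, $537.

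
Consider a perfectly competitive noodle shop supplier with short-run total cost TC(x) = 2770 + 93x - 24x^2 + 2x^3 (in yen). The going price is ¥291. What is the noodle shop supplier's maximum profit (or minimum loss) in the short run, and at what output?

AVC = 93 - 24x + 2x^2 has its minimum ¥21 at x = 6; price ¥291 clears that bar, so the firm operates.
With MC = 93 - 48x + 6x^2, P = MC on the upward-sloping part at x* = 11.
TR = 291·11 = 3201. TC = 2770 + 781 = 3551. Profit = 3201 − 3551 = -¥350.
That loss of ¥350 beats the ¥2770 the firm would lose by shutting down; producing recovers ¥2420 of fixed cost.

Profit = -¥350 at x = 11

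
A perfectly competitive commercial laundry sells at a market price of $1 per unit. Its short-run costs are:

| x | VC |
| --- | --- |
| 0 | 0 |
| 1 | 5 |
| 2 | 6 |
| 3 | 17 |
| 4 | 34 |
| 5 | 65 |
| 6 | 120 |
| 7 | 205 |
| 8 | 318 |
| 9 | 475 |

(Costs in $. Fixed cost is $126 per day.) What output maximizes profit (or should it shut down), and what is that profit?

Profit at each row (π = 1x − TC): x=0: -126; x=1: -130; x=2: -130; x=3: -140; x=4: -156; x=5: -186; x=6: -240; x=7: -324; x=8: -436; x=9: -592.
Profit is highest at x = 0. Equivalently, the lowest AVC in the table is 6/2 ≈ $3 at x = 2, and P = $1 falls below it — price never covers variable cost, so the firm shuts down and loses only its fixed cost.

x = 0 (shut down); profit = -$126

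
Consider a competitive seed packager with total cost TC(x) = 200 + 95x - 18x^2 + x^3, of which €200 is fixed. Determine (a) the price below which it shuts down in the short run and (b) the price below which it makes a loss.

AVC = 95 - 18x + x^2; minimized at x = 9, giving min AVC = €14. That is the shutdown price.
ATC = 200/x + 95 - 18x + x^2. Setting dATC/dx = −200/x^2 − 18 + 2x = 0 gives x = 10 (since 2·10^3 − 18·10^2 = 200).
min ATC = 200/10 + 95 − 18·10 + 10^2 = €35. That is the break-even price.
For €14 ≤ P < €35 the firm produces at a loss; below €14 it shuts down.

Shutdown price = €14; break-even price = €35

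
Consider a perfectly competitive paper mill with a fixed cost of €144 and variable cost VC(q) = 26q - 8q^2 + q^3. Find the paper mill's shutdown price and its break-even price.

Shutdown price = €10; break-even price = €38

Shutdown price = min AVC. AVC = 26 - 8q + q^2, with vertex at q = 4 and minimum €10.
ATC = 144/q + 26 - 8q + q^2. Setting dATC/dq = −144/q^2 − 8 + 2q = 0 gives q = 6 (since 2·6^3 − 8·6^2 = 144).
min ATC = 144/6 + 26 − 8·6 + 6^2 = €38. That is the break-even price.
For €10 ≤ P < €38 the firm produces at a loss; below €10 it shuts down.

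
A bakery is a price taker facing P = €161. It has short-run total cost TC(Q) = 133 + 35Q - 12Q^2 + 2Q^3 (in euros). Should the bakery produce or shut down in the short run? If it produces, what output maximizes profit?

From TC, MC = TC'(Q) = 35 - 24Q + 6Q^2 and AVC = VC/Q = 35 - 12Q + 2Q^2.
The AVC parabola has its vertex at Q = 12/4 = 3, where AVC = 35 - 12·3 + 2·3^2 = €17.
P = €161 exceeds min AVC = €17, so the firm stays open.
Solving P = MC: -126 - 24Q + 6Q^2 = 0 ⇒ Q = -3 or 7. On the upward-sloping branch, Q* = 7.
Check: AVC at Q = 7 is €49 ≤ P, so revenue covers variable cost.
Profit = P·Q − TC = 161·7 − 476 = €651.

Produce at Q = 7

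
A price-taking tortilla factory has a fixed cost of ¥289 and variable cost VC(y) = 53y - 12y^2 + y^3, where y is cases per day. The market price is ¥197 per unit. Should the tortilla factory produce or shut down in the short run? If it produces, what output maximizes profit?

Variable cost is VC = 53y - 12y^2 + y^3, so AVC = VC/y = 53 - 12y + y^2 and MC = dTC/dy = 53 - 24y + 3y^2.
AVC is minimized where dAVC/dy = -12 + 2y = 0, at y = 6; min AVC = 53 - 12·6 + 6^2 = ¥17.
Since P = ¥197 ≥ min AVC = ¥17, price covers variable cost and the firm should produce.
P = MC gives -144 - 24y + 3y^2 = 0, with roots -4 and 12. Take the larger (rising MC): y* = 12.
Check: AVC at y = 12 is ¥53 ≤ P, so revenue covers variable cost.
Profit = P·y − TC = 197·12 − 925 = ¥1439.

Produce at y = 12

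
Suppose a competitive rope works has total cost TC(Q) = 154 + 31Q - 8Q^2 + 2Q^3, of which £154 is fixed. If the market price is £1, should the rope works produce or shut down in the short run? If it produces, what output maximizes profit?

Shut down

Variable cost is VC = 31Q - 8Q^2 + 2Q^3, so AVC = VC/Q = 31 - 8Q + 2Q^2 and MC = dTC/dQ = 31 - 16Q + 6Q^2.
The AVC parabola has its vertex at Q = 8/4 = 2, where AVC = 31 - 8·2 + 2·2^2 = £23.
P = £1 lies below min AVC = £23; no output level covers variable cost.
Best response: produce nothing and absorb the £154 fixed cost.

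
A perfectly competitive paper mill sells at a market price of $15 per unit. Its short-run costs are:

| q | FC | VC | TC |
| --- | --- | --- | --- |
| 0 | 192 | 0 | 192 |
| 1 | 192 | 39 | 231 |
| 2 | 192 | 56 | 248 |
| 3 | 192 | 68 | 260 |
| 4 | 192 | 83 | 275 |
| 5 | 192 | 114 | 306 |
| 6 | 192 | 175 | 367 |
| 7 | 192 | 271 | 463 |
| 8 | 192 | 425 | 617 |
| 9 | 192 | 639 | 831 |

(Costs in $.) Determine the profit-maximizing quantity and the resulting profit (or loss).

Profit at each row (π = 15q − TC): q=0: -192; q=1: -216; q=2: -218; q=3: -215; q=4: -215; q=5: -231; q=6: -277; q=7: -358; q=8: -497; q=9: -696.
Profit is highest at q = 0. Equivalently, the lowest AVC in the table is 83/4 ≈ $20.75 at q = 4, and P = $15 falls below it — price never covers variable cost, so the firm shuts down and loses only its fixed cost.

q = 0 (shut down); profit = -$192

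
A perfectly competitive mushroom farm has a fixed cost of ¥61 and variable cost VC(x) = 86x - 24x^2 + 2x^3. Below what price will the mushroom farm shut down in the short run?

¥14 per unit

The firm shuts down when price falls below the minimum of average variable cost. AVC = VC/x = 86 - 24x + 2x^2.
dAVC/dx = -24 + 4x = 0 gives x = 6. min AVC = 86 - 24·6 + 2·6^2 = 14.
For P < ¥14 the firm produces nothing.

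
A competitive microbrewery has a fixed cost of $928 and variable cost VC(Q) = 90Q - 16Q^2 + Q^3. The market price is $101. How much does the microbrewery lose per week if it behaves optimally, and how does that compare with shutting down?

AVC = 90 - 16Q + Q^2 has its minimum $26 at Q = 8; price $101 clears that bar, so the firm operates.
With MC = 90 - 32Q + 3Q^2, P = MC on the upward-sloping part at Q* = 11.
TR = 101·11 = 1111. TC = 928 + 385 = 1313. Profit = 1111 − 1313 = -$202.
Shutting down would mean losing the fixed cost of $928, so operating at a loss of $202 is better by $726.

Profit = -$202 at Q = 11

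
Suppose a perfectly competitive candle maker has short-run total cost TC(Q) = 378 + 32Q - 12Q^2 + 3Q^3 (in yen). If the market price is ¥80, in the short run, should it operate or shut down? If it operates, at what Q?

Strip out fixed cost: VC = 32Q - 12Q^2 + 3Q^3. Then AVC = 32 - 12Q + 3Q^2 and MC = 32 - 24Q + 9Q^2.
AVC hits its minimum where MC = AVC, at Q = 2, giving min AVC = 32 - 12·2 + 3·2^2 = ¥20.
P = ¥80 exceeds min AVC = ¥20, so the firm stays open.
P = MC gives -48 - 24Q + 9Q^2 = 0, with roots -4/3 and 4. Take the larger (rising MC): Q* = 4.
Check: AVC at Q = 4 is ¥32 ≤ P, so revenue covers variable cost.
Profit = P·Q − TC = 80·4 − 506 = -¥186, a loss, but smaller than the ¥378 fixed cost the firm would lose by shutting down.

Produce at Q = 4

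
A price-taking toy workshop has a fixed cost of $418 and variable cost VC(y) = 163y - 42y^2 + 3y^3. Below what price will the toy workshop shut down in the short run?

Short-run supply begins at min AVC. From VC = 163y - 42y^2 + 3y^3, AVC = 163 - 42y + 3y^2.
At the minimum of AVC, MC = AVC. MC = 163 - 84y + 9y^2; setting MC = AVC gives 6y^2 - 42y = 0, so y = 7. min AVC = 16.
So the shutdown price is $16.

$16 per unit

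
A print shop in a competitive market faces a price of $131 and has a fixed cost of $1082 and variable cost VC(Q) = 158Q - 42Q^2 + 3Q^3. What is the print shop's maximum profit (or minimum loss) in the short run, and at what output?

AVC = 158 - 42Q + 3Q^2; min AVC = $11 at Q = 7. Since P = $131 ≥ min AVC, the firm produces.
MC = 158 - 84Q + 9Q^2. Setting P = MC and taking the root on the rising branch gives Q* = 9.
TR = 131·9 = 1179. TC = 1082 + 207 = 1289. Profit = 1179 − 1289 = -$110.
That loss of $110 beats the $1082 the firm would lose by shutting down; producing recovers $972 of fixed cost.

Profit = -$110 at Q = 9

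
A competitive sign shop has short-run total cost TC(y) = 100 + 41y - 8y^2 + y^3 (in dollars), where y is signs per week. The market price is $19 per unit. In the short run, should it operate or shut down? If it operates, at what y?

Shut down

Variable cost is VC = 41y - 8y^2 + y^3, so AVC = VC/y = 41 - 8y + y^2 and MC = dTC/dy = 41 - 16y + 3y^2.
The AVC parabola has its vertex at y = 8/2 = 4, where AVC = 41 - 8·4 + 4^2 = $25.
Since P = $19 < min AVC = $25, price fails to cover variable cost at any output.
Shutting down limits the loss to fixed cost, $100.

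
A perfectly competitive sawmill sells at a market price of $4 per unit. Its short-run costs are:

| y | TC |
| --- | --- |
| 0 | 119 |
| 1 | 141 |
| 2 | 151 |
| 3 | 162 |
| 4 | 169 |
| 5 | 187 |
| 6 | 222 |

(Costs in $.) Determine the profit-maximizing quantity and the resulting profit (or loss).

y = 0 (shut down); profit = -$119

Profit at each row (π = 4y − TC): y=0: -119; y=1: -137; y=2: -143; y=3: -150; y=4: -153; y=5: -167; y=6: -198.
Profit is highest at y = 0. Equivalently, the lowest AVC in the table is 50/4 ≈ $12.50 at y = 4, and P = $4 falls below it — price never covers variable cost, so the firm shuts down and loses only its fixed cost.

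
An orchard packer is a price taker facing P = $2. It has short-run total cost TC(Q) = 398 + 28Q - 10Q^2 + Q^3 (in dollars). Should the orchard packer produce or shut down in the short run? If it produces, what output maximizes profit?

From TC, MC = TC'(Q) = 28 - 20Q + 3Q^2 and AVC = VC/Q = 28 - 10Q + Q^2.
AVC hits its minimum where MC = AVC, at Q = 5, giving min AVC = 28 - 10·5 + 5^2 = $3.
With P < min AVC ($2 < $3), every unit sold adds to the loss.
Best response: produce nothing and absorb the $398 fixed cost.

Shut down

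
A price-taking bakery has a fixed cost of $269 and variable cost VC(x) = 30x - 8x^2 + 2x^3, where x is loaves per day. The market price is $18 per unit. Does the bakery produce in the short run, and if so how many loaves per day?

Shut down

Variable cost is VC = 30x - 8x^2 + 2x^3, so AVC = VC/x = 30 - 8x + 2x^2 and MC = dTC/dx = 30 - 16x + 6x^2.
The AVC parabola has its vertex at x = 8/4 = 2, where AVC = 30 - 8·2 + 2·2^2 = $22.
P = $18 lies below min AVC = $22; no output level covers variable cost.
Shutting down limits the loss to fixed cost, $269.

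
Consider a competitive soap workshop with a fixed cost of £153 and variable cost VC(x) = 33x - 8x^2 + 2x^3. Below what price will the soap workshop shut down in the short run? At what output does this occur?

Short-run supply begins at min AVC. From VC = 33x - 8x^2 + 2x^3, AVC = 33 - 8x + 2x^2.
At the minimum of AVC, MC = AVC. MC = 33 - 16x + 6x^2; setting MC = AVC gives 4x^2 - 8x = 0, so x = 2. min AVC = 25.
The firm shuts down for any P below £25.

£25 per unit, at x = 2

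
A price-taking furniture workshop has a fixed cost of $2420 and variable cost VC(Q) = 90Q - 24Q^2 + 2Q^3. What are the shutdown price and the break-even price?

Shutdown price = $18; break-even price = $288

Shutdown price = min AVC. AVC = 90 - 24Q + 2Q^2, with vertex at Q = 6 and minimum $18.
ATC = 2420/Q + 90 - 24Q + 2Q^2. Setting dATC/dQ = −2420/Q^2 − 24 + 4Q = 0 gives Q = 11 (since 4·11^3 − 24·11^2 = 2420).
min ATC = 2420/11 + 90 − 24·11 + 2·11^2 = $288. That is the break-even price.
Between these two prices the firm operates at a loss; above $288 it earns a profit.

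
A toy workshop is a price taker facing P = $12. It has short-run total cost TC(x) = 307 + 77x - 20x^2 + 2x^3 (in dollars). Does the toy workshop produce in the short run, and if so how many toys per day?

Shut down

Strip out fixed cost: VC = 77x - 20x^2 + 2x^3. Then AVC = 77 - 20x + 2x^2 and MC = 77 - 40x + 6x^2.
AVC is minimized where dAVC/dx = -20 + 4x = 0, at x = 5; min AVC = 77 - 20·5 + 2·5^2 = $27.
With P < min AVC ($12 < $27), every unit sold adds to the loss.
Shutting down limits the loss to fixed cost, $307.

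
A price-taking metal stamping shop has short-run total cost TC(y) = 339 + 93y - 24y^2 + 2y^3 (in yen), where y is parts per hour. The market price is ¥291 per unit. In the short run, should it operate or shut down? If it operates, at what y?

From TC, MC = TC'(y) = 93 - 48y + 6y^2 and AVC = VC/y = 93 - 24y + 2y^2.
AVC is minimized where dAVC/dy = -24 + 4y = 0, at y = 6; min AVC = 93 - 24·6 + 2·6^2 = ¥21.
Since P = ¥291 ≥ min AVC = ¥21, price covers variable cost and the firm should produce.
P = MC gives -198 - 48y + 6y^2 = 0, with roots -3 and 11. Take the larger (rising MC): y* = 11.
Check: AVC at y = 11 is ¥71 ≤ P, so revenue covers variable cost.
Profit = P·y − TC = 291·11 − 1120 = ¥2081.

Produce at y = 11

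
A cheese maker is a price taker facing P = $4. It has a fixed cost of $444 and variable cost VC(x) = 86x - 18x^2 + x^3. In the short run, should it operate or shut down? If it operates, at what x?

Strip out fixed cost: VC = 86x - 18x^2 + x^3. Then AVC = 86 - 18x + x^2 and MC = 86 - 36x + 3x^2.
AVC hits its minimum where MC = AVC, at x = 9, giving min AVC = 86 - 18·9 + 9^2 = $5.
With P < min AVC ($4 < $5), every unit sold adds to the loss.
Shutting down limits the loss to fixed cost, $444.

Shut down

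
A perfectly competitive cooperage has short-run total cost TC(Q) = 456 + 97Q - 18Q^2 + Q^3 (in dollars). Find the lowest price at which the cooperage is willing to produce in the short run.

$16 per unit

The firm shuts down when price falls below the minimum of average variable cost. AVC = VC/Q = 97 - 18Q + Q^2.
At the minimum of AVC, MC = AVC. MC = 97 - 36Q + 3Q^2; setting MC = AVC gives 2Q^2 - 18Q = 0, so Q = 9. min AVC = 16.
The firm shuts down for any P below $16.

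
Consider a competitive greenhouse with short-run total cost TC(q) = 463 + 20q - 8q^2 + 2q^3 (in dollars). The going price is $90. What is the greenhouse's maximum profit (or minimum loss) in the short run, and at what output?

AVC = 20 - 8q + 2q^2; min AVC = $12 at q = 2. Since P = $90 ≥ min AVC, the firm produces.
MC = 20 - 16q + 6q^2. Setting P = MC and taking the root on the rising branch gives q* = 5.
TR = 90·5 = 450. TC = 463 + 150 = 613. Profit = 450 − 613 = -$163.
That loss of $163 beats the $463 the firm would lose by shutting down; producing recovers $300 of fixed cost.

Profit = -$163 at q = 5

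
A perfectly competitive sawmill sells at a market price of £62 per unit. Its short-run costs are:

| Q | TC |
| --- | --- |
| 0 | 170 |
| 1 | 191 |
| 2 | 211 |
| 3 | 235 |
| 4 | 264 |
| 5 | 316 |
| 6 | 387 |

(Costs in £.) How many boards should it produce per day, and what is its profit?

Q = 5; profit = -£6

Tabulate TR − TC: Q=0: -170; Q=1: -129; Q=2: -87; Q=3: -49; Q=4: -16; Q=5: -6; Q=6: -15.
Profit is maximized at Q = 5. AVC there is 146/5 = £29.20 ≤ P, so producing beats shutting down (which would give -£170).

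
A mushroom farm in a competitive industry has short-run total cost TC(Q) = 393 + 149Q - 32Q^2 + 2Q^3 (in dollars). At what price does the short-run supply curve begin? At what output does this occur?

$21 per unit, at Q = 8

The shutdown price is the minimum of AVC. VC = 149Q - 32Q^2 + 2Q^3, so AVC = 149 - 32Q + 2Q^2.
dAVC/dQ = -32 + 4Q = 0 gives Q = 8. min AVC = 149 - 32·8 + 2·8^2 = 21.
For P < $21 the firm produces nothing.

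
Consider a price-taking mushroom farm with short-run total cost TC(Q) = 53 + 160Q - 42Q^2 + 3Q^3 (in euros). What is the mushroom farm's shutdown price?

€13 per unit

The firm shuts down when price falls below the minimum of average variable cost. AVC = VC/Q = 160 - 42Q + 3Q^2.
dAVC/dQ = -42 + 6Q = 0 gives Q = 7. min AVC = 160 - 42·7 + 3·7^2 = 13.
The firm shuts down for any P below €13.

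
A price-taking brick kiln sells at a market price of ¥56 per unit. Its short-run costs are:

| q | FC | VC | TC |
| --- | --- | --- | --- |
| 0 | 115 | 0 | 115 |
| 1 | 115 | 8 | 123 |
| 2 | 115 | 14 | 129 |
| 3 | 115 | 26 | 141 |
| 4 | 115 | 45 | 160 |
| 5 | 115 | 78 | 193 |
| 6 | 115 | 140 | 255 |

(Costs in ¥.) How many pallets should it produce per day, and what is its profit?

q = 5; profit = ¥87

Profit at each row (π = 56q − TC): q=0: -115; q=1: -67; q=2: -17; q=3: 27; q=4: 64; q=5: 87; q=6: 81.
Profit is maximized at q = 5. AVC there is 78/5 = ¥15.60 ≤ P, so producing beats shutting down (which would give -¥115).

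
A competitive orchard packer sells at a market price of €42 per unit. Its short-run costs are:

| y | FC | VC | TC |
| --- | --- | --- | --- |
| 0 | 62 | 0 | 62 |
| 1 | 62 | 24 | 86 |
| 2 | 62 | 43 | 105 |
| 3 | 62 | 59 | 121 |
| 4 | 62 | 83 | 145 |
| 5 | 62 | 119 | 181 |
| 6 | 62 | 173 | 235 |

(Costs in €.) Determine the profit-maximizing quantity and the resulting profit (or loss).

y = 5; profit = €29

Profit at each row (π = 42y − TC): y=0: -62; y=1: -44; y=2: -21; y=3: 5; y=4: 23; y=5: 29; y=6: 17.
Profit is maximized at y = 5. AVC there is 119/5 = €23.80 ≤ P, so producing beats shutting down (which would give -€62).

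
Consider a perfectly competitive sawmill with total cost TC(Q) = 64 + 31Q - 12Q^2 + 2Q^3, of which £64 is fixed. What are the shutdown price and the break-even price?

AVC = 31 - 12Q + 2Q^2; minimized at Q = 3, giving min AVC = £13. That is the shutdown price.
ATC = 64/Q + 31 - 12Q + 2Q^2. Setting dATC/dQ = −64/Q^2 − 12 + 4Q = 0 gives Q = 4 (since 4·4^3 − 12·4^2 = 64).
min ATC = 64/4 + 31 − 12·4 + 2·4^2 = £31. That is the break-even price.
Between these two prices the firm operates at a loss; above £31 it earns a profit.

Shutdown price = £13; break-even price = £31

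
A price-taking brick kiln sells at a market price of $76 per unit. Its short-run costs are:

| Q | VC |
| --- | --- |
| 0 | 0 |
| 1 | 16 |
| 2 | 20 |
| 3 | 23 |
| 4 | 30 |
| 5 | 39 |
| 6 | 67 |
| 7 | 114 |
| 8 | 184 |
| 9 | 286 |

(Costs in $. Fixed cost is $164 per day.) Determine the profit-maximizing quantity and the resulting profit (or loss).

Q = 8; profit = $260

Compute π = P·Q − TC at each output: Q=0: -164; Q=1: -104; Q=2: -32; Q=3: 41; Q=4: 110; Q=5: 177; Q=6: 225; Q=7: 254; Q=8: 260; Q=9: 234.
Profit is maximized at Q = 8. AVC there is 184/8 = $23 ≤ P, so producing beats shutting down (which would give -$164).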